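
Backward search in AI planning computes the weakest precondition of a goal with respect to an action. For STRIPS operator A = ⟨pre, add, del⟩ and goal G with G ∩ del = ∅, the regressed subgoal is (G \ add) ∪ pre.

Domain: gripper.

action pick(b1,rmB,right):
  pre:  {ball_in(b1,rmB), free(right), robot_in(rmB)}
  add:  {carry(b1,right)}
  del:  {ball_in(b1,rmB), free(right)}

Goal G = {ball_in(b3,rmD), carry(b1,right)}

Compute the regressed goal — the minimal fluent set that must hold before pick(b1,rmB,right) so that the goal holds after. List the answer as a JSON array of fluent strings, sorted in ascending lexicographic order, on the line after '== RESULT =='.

Compute (G \ add) ∪ pre:
  G ∩ del = {}  (empty — regression defined)
  G \ add = {ball_in(b3,rmD), carry(b1,right)} \ {carry(b1,right)} = {ball_in(b3,rmD)}
  ∪ pre   = {ball_in(b3,rmD)} ∪ {ball_in(b1,rmB), free(right), robot_in(rmB)}
          = {ball_in(b1,rmB), ball_in(b3,rmD), free(right), robot_in(rmB)}

== RESULT ==
["ball_in(b1,rmB)", "ball_in(b3,rmD)", "free(right)", "robot_in(rmB)"]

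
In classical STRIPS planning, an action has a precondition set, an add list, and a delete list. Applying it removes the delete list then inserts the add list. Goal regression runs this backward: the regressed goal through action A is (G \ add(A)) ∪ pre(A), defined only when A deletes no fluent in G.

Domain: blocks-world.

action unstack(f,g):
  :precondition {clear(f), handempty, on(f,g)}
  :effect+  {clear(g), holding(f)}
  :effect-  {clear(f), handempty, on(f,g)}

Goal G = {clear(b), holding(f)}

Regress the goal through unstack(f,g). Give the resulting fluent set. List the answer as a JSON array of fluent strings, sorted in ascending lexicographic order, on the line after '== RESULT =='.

Regress:
  G ∩ del = {}  (empty — regression defined)
  G \ add = {clear(b), holding(f)} \ {clear(g), holding(f)} = {clear(b)}
  ∪ pre   = {clear(b)} ∪ {clear(f), handempty, on(f,g)}
          = {clear(b), clear(f), handempty, on(f,g)}

== RESULT ==
["clear(b)", "clear(f)", "handempty", "on(f,g)"]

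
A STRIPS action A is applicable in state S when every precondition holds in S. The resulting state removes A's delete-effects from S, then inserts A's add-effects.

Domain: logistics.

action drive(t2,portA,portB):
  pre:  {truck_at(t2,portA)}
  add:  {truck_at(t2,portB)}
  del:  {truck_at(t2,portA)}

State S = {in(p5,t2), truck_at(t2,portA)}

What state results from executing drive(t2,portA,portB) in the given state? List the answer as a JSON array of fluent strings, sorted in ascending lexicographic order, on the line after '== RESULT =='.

Progress:
  pre ⊆ S: {truck_at(t2,portA)} ⊆ S  — applicable
  S \ del = {in(p5,t2)}
  ∪ add   = {in(p5,t2), truck_at(t2,portB)}

== RESULT ==
["in(p5,t2)", "truck_at(t2,portB)"]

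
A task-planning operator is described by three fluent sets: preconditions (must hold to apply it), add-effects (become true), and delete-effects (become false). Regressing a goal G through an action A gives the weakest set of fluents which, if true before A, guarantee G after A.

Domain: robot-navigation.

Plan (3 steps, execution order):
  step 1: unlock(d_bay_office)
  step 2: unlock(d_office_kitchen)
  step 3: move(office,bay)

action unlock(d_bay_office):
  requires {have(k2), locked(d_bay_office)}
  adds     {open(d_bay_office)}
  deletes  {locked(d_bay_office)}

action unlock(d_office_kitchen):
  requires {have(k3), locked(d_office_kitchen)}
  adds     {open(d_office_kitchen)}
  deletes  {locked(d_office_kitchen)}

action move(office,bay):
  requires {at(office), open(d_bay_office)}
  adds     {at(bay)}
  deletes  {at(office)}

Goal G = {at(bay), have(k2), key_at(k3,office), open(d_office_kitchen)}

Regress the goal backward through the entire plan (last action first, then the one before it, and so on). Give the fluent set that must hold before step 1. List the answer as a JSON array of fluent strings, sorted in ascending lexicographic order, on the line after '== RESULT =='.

Work backward from the goal:
  through step 3 (move(office,bay)): drop {at(bay)}, keep {have(k2), key_at(k3,office), open(d_office_kitchen)}, require {at(office), open(d_bay_office)}
    → {at(office), have(k2), key_at(k3,office), open(d_bay_office), open(d_office_kitchen)}
  through step 2 (unlock(d_office_kitchen)): drop {open(d_office_kitchen)}, keep {at(office), have(k2), key_at(k3,office), open(d_bay_office)}, require {have(k3), locked(d_office_kitchen)}
    → {at(office), have(k2), have(k3), key_at(k3,office), locked(d_office_kitchen), open(d_bay_office)}
  through step 1 (unlock(d_bay_office)): drop {open(d_bay_office)}, keep {at(office), have(k2), have(k3), key_at(k3,office), locked(d_office_kitchen)}, require {have(k2), locked(d_bay_office)}
    → {at(office), have(k2), have(k3), key_at(k3,office), locked(d_bay_office), locked(d_office_kitchen)}

== RESULT ==
["at(office)", "have(k2)", "have(k3)", "key_at(k3,office)", "locked(d_bay_office)", "locked(d_office_kitchen)"]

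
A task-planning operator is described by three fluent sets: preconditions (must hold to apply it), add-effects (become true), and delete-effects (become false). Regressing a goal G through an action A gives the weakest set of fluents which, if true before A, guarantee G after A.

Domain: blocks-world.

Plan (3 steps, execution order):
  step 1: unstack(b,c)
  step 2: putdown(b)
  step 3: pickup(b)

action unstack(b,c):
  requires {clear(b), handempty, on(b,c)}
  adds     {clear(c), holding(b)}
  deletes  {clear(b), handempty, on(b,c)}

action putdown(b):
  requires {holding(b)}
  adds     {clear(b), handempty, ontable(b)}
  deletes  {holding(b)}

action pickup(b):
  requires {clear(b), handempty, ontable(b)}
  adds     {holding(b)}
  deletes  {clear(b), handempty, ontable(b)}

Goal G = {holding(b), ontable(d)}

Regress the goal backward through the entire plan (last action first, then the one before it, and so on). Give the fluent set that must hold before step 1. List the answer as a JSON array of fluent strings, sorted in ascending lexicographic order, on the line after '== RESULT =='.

Regress step by step:
  through step 3 (pickup(b)): drop {holding(b)}, keep {ontable(d)}, require {clear(b), handempty, ontable(b)}
    → {clear(b), handempty, ontable(b), ontable(d)}
  through step 2 (putdown(b)): drop {clear(b), handempty, ontable(b)}, keep {ontable(d)}, require {holding(b)}
    → {holding(b), ontable(d)}
  through step 1 (unstack(b,c)): drop {holding(b)}, keep {ontable(d)}, require {clear(b), handempty, on(b,c)}
    → {clear(b), handempty, on(b,c), ontable(d)}

== RESULT ==
["clear(b)", "handempty", "on(b,c)", "ontable(d)"]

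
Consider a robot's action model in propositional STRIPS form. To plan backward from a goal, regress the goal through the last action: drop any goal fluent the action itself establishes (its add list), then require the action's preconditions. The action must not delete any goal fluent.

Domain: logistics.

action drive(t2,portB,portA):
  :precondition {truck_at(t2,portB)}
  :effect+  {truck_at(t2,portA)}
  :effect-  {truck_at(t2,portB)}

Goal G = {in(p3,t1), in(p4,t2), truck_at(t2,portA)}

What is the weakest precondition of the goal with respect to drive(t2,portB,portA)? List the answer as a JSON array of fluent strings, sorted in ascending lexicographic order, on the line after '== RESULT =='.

Compute (G \ add) ∪ pre:
  G ∩ del = {}  (empty — regression defined)
  G \ add = {in(p3,t1), in(p4,t2), truck_at(t2,portA)} \ {truck_at(t2,portA)} = {in(p3,t1), in(p4,t2)}
  ∪ pre   = {in(p3,t1), in(p4,t2)} ∪ {truck_at(t2,portB)}
          = {in(p3,t1), in(p4,t2), truck_at(t2,portB)}

== RESULT ==
["in(p3,t1)", "in(p4,t2)", "truck_at(t2,portB)"]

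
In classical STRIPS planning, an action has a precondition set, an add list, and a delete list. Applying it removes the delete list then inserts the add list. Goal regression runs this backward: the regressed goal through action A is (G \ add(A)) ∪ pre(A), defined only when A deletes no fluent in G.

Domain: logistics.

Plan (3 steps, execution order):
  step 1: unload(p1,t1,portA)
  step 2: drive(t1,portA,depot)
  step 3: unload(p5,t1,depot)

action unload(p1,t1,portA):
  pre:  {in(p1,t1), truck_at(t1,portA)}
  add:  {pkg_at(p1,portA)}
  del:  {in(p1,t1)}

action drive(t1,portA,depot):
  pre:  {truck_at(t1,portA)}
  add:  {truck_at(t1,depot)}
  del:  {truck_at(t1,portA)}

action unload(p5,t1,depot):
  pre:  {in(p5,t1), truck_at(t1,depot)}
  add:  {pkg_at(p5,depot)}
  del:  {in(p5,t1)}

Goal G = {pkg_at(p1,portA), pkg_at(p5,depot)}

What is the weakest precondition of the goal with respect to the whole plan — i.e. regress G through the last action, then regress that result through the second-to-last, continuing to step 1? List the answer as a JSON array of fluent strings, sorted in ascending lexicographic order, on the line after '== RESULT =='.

Regress step by step:
  through step 3 (unload(p5,t1,depot)): drop {pkg_at(p5,depot)}, keep {pkg_at(p1,portA)}, require {in(p5,t1), truck_at(t1,depot)}
    → {in(p5,t1), pkg_at(p1,portA), truck_at(t1,depot)}
  through step 2 (drive(t1,portA,depot)): drop {truck_at(t1,depot)}, keep {in(p5,t1), pkg_at(p1,portA)}, require {truck_at(t1,portA)}
    → {in(p5,t1), pkg_at(p1,portA), truck_at(t1,portA)}
  through step 1 (unload(p1,t1,portA)): drop {pkg_at(p1,portA)}, keep {in(p5,t1), truck_at(t1,portA)}, require {in(p1,t1), truck_at(t1,portA)}
    → {in(p1,t1), in(p5,t1), truck_at(t1,portA)}

== RESULT ==
["in(p1,t1)", "in(p5,t1)", "truck_at(t1,portA)"]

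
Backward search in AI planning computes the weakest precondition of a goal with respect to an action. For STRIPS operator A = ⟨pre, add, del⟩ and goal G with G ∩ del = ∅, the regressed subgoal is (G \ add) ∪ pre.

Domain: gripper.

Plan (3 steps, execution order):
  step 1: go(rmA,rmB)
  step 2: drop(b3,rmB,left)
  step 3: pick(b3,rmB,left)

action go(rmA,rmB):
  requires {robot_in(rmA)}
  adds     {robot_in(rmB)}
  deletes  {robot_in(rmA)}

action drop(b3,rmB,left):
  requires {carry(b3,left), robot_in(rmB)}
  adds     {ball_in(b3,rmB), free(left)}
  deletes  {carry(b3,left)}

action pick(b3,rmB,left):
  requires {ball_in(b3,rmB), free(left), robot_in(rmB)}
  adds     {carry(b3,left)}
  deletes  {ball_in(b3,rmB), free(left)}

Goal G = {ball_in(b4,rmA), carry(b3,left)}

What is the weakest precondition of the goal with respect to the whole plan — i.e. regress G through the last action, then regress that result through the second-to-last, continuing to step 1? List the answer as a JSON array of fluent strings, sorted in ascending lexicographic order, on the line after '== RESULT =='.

Regress step by step:
  through step 3 (pick(b3,rmB,left)): drop {carry(b3,left)}, keep {ball_in(b4,rmA)}, require {ball_in(b3,rmB), free(left), robot_in(rmB)}
    → {ball_in(b3,rmB), ball_in(b4,rmA), free(left), robot_in(rmB)}
  through step 2 (drop(b3,rmB,left)): drop {ball_in(b3,rmB), free(left)}, keep {ball_in(b4,rmA), robot_in(rmB)}, require {carry(b3,left), robot_in(rmB)}
    → {ball_in(b4,rmA), carry(b3,left), robot_in(rmB)}
  through step 1 (go(rmA,rmB)): drop {robot_in(rmB)}, keep {ball_in(b4,rmA), carry(b3,left)}, require {robot_in(rmA)}
    → {ball_in(b4,rmA), carry(b3,left), robot_in(rmA)}

== RESULT ==
["ball_in(b4,rmA)", "carry(b3,left)", "robot_in(rmA)"]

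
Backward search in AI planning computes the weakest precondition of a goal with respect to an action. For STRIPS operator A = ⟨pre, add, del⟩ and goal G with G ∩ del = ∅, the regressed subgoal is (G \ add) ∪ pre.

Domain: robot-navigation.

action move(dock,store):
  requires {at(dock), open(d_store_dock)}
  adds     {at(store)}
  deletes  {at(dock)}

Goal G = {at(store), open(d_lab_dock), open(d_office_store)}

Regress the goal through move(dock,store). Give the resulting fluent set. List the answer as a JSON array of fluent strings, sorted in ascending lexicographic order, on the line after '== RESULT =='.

Compute (G \ add) ∪ pre:
  G ∩ del = {}  (empty — regression defined)
  G \ add = {at(store), open(d_lab_dock), open(d_office_store)} \ {at(store)} = {open(d_lab_dock), open(d_office_store)}
  ∪ pre   = {open(d_lab_dock), open(d_office_store)} ∪ {at(dock), open(d_store_dock)}
          = {at(dock), open(d_lab_dock), open(d_office_store), open(d_store_dock)}

== RESULT ==
["at(dock)", "open(d_lab_dock)", "open(d_office_store)", "open(d_store_dock)"]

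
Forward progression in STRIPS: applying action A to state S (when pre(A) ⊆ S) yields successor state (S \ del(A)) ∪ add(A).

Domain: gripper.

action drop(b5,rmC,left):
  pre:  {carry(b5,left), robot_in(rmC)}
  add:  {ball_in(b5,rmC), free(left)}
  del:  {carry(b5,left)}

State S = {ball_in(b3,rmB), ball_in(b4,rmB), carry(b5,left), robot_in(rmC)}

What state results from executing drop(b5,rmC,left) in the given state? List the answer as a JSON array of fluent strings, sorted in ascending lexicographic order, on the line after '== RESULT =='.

Compute (S \ del) ∪ add:
  pre ⊆ S: {carry(b5,left), robot_in(rmC)} ⊆ S  — applicable
  S \ del = {ball_in(b3,rmB), ball_in(b4,rmB), robot_in(rmC)}
  ∪ add   = {ball_in(b3,rmB), ball_in(b4,rmB), ball_in(b5,rmC), free(left), robot_in(rmC)}

== RESULT ==
["ball_in(b3,rmB)", "ball_in(b4,rmB)", "ball_in(b5,rmC)", "free(left)", "robot_in(rmC)"]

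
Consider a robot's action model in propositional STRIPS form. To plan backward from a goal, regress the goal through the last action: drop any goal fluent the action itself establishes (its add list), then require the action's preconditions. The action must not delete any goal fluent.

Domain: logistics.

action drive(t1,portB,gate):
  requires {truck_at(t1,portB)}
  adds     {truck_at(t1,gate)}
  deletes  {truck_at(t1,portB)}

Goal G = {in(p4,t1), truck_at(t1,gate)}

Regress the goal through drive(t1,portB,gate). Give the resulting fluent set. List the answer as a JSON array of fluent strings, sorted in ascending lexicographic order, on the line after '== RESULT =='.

Compute (G \ add) ∪ pre:
  G ∩ del = {}  (empty — regression defined)
  G \ add = {in(p4,t1), truck_at(t1,gate)} \ {truck_at(t1,gate)} = {in(p4,t1)}
  ∪ pre   = {in(p4,t1)} ∪ {truck_at(t1,portB)}
          = {in(p4,t1), truck_at(t1,portB)}

== RESULT ==
["in(p4,t1)", "truck_at(t1,portB)"]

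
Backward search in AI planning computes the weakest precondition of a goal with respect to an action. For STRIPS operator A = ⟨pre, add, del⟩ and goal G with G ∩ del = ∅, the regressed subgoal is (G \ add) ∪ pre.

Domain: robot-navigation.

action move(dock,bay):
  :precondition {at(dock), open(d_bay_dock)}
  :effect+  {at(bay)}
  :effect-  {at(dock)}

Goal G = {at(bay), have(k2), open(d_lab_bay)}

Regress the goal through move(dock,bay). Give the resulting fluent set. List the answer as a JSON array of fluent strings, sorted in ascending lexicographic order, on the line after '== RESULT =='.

Compute (G \ add) ∪ pre:
  G ∩ del = {}  (empty — regression defined)
  G \ add = {at(bay), have(k2), open(d_lab_bay)} \ {at(bay)} = {have(k2), open(d_lab_bay)}
  ∪ pre   = {have(k2), open(d_lab_bay)} ∪ {at(dock), open(d_bay_dock)}
          = {at(dock), have(k2), open(d_bay_dock), open(d_lab_bay)}

== RESULT ==
["at(dock)", "have(k2)", "open(d_bay_dock)", "open(d_lab_bay)"]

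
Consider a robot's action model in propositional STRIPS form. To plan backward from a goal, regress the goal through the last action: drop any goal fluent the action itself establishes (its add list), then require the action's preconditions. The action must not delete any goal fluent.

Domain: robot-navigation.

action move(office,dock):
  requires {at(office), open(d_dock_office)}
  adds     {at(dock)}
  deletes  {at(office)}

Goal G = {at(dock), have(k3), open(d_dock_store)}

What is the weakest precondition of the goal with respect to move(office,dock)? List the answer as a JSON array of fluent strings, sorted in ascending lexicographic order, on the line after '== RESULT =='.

Compute (G \ add) ∪ pre:
  G ∩ del = {}  (empty — regression defined)
  G \ add = {at(dock), have(k3), open(d_dock_store)} \ {at(dock)} = {have(k3), open(d_dock_store)}
  ∪ pre   = {have(k3), open(d_dock_store)} ∪ {at(office), open(d_dock_office)}
          = {at(office), have(k3), open(d_dock_office), open(d_dock_store)}

== RESULT ==
["at(office)", "have(k3)", "open(d_dock_office)", "open(d_dock_store)"]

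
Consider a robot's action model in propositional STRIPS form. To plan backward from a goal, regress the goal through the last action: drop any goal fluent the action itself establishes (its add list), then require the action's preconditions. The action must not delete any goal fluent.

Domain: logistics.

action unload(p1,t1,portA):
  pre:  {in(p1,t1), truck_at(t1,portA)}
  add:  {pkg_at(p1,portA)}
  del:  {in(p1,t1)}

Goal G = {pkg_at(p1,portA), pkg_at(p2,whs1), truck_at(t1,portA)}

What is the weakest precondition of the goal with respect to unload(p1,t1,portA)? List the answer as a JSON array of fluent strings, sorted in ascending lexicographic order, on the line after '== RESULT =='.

Regress:
  G ∩ del = {}  (empty — regression defined)
  G \ add = {pkg_at(p1,portA), pkg_at(p2,whs1), truck_at(t1,portA)} \ {pkg_at(p1,portA)} = {pkg_at(p2,whs1), truck_at(t1,portA)}
  ∪ pre   = {pkg_at(p2,whs1), truck_at(t1,portA)} ∪ {in(p1,t1), truck_at(t1,portA)}
          = {in(p1,t1), pkg_at(p2,whs1), truck_at(t1,portA)}

== RESULT ==
["in(p1,t1)", "pkg_at(p2,whs1)", "truck_at(t1,portA)"]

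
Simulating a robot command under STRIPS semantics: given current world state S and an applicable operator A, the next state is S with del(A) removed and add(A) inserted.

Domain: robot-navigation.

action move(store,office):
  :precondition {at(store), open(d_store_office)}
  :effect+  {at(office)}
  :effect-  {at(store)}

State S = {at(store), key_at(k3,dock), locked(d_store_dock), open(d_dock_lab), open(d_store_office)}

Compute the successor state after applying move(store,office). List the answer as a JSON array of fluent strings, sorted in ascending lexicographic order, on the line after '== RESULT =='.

Compute (S \ del) ∪ add:
  pre ⊆ S: {at(store), open(d_store_office)} ⊆ S  — applicable
  S \ del = {key_at(k3,dock), locked(d_store_dock), open(d_dock_lab), open(d_store_office)}
  ∪ add   = {at(office), key_at(k3,dock), locked(d_store_dock), open(d_dock_lab), open(d_store_office)}

== RESULT ==
["at(office)", "key_at(k3,dock)", "locked(d_store_dock)", "open(d_dock_lab)", "open(d_store_office)"]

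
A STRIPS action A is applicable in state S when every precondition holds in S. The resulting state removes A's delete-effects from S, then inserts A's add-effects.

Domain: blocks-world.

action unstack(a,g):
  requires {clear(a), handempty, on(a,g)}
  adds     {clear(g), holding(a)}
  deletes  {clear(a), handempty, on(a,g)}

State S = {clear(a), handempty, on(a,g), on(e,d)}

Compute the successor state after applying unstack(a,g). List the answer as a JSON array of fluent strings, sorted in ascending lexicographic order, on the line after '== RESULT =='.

Progress:
  pre ⊆ S: {clear(a), handempty, on(a,g)} ⊆ S  — applicable
  S \ del = {on(e,d)}
  ∪ add   = {clear(g), holding(a), on(e,d)}

== RESULT ==
["clear(g)", "holding(a)", "on(e,d)"]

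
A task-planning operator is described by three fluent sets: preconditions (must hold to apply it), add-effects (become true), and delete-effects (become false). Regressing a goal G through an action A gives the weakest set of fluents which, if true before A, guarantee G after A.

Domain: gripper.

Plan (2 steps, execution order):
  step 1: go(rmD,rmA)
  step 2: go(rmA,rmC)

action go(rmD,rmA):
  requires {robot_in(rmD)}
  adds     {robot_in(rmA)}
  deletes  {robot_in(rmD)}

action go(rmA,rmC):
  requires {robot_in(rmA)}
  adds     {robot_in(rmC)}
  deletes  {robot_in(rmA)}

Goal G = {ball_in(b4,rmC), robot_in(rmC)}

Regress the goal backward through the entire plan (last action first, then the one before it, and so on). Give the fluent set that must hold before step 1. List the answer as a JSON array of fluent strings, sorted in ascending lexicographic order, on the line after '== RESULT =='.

Regress step by step:
  through step 2 (go(rmA,rmC)): drop {robot_in(rmC)}, keep {ball_in(b4,rmC)}, require {robot_in(rmA)}
    → {ball_in(b4,rmC), robot_in(rmA)}
  through step 1 (go(rmD,rmA)): drop {robot_in(rmA)}, keep {ball_in(b4,rmC)}, require {robot_in(rmD)}
    → {ball_in(b4,rmC), robot_in(rmD)}

== RESULT ==
["ball_in(b4,rmC)", "robot_in(rmD)"]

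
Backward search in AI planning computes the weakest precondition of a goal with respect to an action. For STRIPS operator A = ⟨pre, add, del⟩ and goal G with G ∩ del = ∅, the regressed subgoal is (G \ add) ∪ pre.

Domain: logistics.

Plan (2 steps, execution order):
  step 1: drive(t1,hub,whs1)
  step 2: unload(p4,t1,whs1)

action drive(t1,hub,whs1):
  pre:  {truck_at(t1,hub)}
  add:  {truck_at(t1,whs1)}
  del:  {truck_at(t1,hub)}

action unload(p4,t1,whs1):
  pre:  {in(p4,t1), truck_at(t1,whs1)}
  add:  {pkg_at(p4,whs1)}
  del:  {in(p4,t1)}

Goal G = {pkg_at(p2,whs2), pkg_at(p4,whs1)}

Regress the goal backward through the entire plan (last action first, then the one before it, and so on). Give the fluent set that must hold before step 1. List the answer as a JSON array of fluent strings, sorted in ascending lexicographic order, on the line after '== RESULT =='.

Work backward from the goal:
  through step 2 (unload(p4,t1,whs1)): drop {pkg_at(p4,whs1)}, keep {pkg_at(p2,whs2)}, require {in(p4,t1), truck_at(t1,whs1)}
    → {in(p4,t1), pkg_at(p2,whs2), truck_at(t1,whs1)}
  through step 1 (drive(t1,hub,whs1)): drop {truck_at(t1,whs1)}, keep {in(p4,t1), pkg_at(p2,whs2)}, require {truck_at(t1,hub)}
    → {in(p4,t1), pkg_at(p2,whs2), truck_at(t1,hub)}

== RESULT ==
["in(p4,t1)", "pkg_at(p2,whs2)", "truck_at(t1,hub)"]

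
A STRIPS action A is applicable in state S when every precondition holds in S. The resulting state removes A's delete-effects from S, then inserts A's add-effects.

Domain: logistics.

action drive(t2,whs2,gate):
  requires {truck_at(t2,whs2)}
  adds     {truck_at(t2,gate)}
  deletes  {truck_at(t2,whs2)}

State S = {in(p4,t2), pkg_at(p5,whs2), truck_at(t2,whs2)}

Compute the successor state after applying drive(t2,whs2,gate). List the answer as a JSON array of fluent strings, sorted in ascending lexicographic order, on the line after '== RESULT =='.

Compute (S \ del) ∪ add:
  pre ⊆ S: {truck_at(t2,whs2)} ⊆ S  — applicable
  S \ del = {in(p4,t2), pkg_at(p5,whs2)}
  ∪ add   = {in(p4,t2), pkg_at(p5,whs2), truck_at(t2,gate)}

== RESULT ==
["in(p4,t2)", "pkg_at(p5,whs2)", "truck_at(t2,gate)"]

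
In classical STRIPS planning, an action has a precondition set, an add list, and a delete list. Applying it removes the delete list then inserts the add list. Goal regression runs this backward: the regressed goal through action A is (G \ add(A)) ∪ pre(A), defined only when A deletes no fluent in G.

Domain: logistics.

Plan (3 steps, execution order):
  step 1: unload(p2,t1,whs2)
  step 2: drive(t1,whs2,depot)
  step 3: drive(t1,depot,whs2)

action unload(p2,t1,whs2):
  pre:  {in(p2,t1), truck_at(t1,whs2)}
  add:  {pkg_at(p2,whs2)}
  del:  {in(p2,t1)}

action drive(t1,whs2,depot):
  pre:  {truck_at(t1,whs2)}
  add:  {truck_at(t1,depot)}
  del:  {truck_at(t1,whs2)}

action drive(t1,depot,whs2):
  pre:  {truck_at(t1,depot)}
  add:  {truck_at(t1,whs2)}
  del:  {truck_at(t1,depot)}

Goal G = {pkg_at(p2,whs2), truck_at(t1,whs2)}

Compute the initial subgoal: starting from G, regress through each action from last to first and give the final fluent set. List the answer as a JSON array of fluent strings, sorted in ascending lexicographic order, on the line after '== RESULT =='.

Regress step by step:
  through step 3 (drive(t1,depot,whs2)): drop {truck_at(t1,whs2)}, keep {pkg_at(p2,whs2)}, require {truck_at(t1,depot)}
    → {pkg_at(p2,whs2), truck_at(t1,depot)}
  through step 2 (drive(t1,whs2,depot)): drop {truck_at(t1,depot)}, keep {pkg_at(p2,whs2)}, require {truck_at(t1,whs2)}
    → {pkg_at(p2,whs2), truck_at(t1,whs2)}
  through step 1 (unload(p2,t1,whs2)): drop {pkg_at(p2,whs2)}, keep {truck_at(t1,whs2)}, require {in(p2,t1), truck_at(t1,whs2)}
    → {in(p2,t1), truck_at(t1,whs2)}

== RESULT ==
["in(p2,t1)", "truck_at(t1,whs2)"]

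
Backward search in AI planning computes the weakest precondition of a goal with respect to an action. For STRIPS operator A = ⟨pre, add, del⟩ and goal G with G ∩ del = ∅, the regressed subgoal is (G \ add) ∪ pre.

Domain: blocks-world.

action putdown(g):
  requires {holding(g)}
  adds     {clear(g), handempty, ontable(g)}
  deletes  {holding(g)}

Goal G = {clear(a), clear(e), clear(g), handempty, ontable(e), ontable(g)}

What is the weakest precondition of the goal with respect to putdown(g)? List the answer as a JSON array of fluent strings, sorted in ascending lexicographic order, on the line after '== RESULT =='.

Compute (G \ add) ∪ pre:
  G ∩ del = {}  (empty — regression defined)
  G \ add = {clear(a), clear(e), clear(g), handempty, ontable(e), ontable(g)} \ {clear(g), handempty, ontable(g)} = {clear(a), clear(e), ontable(e)}
  ∪ pre   = {clear(a), clear(e), ontable(e)} ∪ {holding(g)}
          = {clear(a), clear(e), holding(g), ontable(e)}

== RESULT ==
["clear(a)", "clear(e)", "holding(g)", "ontable(e)"]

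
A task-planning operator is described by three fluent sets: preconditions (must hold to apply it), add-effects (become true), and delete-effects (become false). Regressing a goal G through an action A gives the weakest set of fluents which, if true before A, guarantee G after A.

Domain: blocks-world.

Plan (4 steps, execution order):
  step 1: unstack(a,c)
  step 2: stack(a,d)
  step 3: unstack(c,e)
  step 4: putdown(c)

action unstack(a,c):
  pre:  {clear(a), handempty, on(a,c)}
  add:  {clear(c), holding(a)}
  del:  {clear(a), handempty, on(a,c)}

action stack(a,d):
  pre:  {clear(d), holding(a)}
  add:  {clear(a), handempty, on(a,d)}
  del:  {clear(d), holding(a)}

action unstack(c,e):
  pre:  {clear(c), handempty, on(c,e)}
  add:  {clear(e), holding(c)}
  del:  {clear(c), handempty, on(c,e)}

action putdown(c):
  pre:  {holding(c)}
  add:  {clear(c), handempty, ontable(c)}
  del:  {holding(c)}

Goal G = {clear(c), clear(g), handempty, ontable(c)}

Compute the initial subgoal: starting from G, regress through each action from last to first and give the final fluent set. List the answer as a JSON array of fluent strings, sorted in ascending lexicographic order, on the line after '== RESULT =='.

Regress step by step:
  through step 4 (putdown(c)): drop {clear(c), handempty, ontable(c)}, keep {clear(g)}, require {holding(c)}
    → {clear(g), holding(c)}
  through step 3 (unstack(c,e)): drop {holding(c)}, keep {clear(g)}, require {clear(c), handempty, on(c,e)}
    → {clear(c), clear(g), handempty, on(c,e)}
  through step 2 (stack(a,d)): drop {handempty}, keep {clear(c), clear(g), on(c,e)}, require {clear(d), holding(a)}
    → {clear(c), clear(d), clear(g), holding(a), on(c,e)}
  through step 1 (unstack(a,c)): drop {clear(c), holding(a)}, keep {clear(d), clear(g), on(c,e)}, require {clear(a), handempty, on(a,c)}
    → {clear(a), clear(d), clear(g), handempty, on(a,c), on(c,e)}

== RESULT ==
["clear(a)", "clear(d)", "clear(g)", "handempty", "on(a,c)", "on(c,e)"]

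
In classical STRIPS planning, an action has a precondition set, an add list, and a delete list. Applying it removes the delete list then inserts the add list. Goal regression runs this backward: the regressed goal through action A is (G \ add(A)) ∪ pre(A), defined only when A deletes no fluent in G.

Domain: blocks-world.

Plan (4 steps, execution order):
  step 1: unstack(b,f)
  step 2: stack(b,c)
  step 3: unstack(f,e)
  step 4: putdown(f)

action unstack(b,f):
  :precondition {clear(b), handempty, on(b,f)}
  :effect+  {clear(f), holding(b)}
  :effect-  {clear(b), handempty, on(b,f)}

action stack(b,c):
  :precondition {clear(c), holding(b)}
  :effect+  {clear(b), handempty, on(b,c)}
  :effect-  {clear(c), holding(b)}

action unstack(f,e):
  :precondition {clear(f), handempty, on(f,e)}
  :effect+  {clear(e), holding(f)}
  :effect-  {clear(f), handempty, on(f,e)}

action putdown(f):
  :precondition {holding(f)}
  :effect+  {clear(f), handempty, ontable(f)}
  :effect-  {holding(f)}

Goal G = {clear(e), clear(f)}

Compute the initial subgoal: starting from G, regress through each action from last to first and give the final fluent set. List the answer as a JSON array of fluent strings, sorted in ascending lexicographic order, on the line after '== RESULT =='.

Work backward from the goal:
  through step 4 (putdown(f)): drop {clear(f)}, keep {clear(e)}, require {holding(f)}
    → {clear(e), holding(f)}
  through step 3 (unstack(f,e)): drop {clear(e), holding(f)}, keep {}, require {clear(f), handempty, on(f,e)}
    → {clear(f), handempty, on(f,e)}
  through step 2 (stack(b,c)): drop {handempty}, keep {clear(f), on(f,e)}, require {clear(c), holding(b)}
    → {clear(c), clear(f), holding(b), on(f,e)}
  through step 1 (unstack(b,f)): drop {clear(f), holding(b)}, keep {clear(c), on(f,e)}, require {clear(b), handempty, on(b,f)}
    → {clear(b), clear(c), handempty, on(b,f), on(f,e)}

== RESULT ==
["clear(b)", "clear(c)", "handempty", "on(b,f)", "on(f,e)"]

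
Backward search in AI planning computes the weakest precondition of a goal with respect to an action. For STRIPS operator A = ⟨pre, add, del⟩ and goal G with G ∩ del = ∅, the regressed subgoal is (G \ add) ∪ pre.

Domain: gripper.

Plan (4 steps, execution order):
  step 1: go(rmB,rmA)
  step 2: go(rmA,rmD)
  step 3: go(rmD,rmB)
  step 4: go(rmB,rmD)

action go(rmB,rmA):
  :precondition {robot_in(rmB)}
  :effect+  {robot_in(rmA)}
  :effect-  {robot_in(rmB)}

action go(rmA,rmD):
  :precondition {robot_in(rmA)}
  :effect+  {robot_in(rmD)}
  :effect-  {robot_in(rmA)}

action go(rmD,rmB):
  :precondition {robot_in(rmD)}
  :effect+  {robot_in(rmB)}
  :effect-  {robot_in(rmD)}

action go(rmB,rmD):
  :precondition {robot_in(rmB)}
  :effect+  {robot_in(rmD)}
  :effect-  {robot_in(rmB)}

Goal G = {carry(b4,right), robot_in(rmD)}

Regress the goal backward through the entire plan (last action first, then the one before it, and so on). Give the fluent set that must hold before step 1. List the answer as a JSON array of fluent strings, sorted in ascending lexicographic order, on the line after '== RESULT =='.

Work backward from the goal:
  through step 4 (go(rmB,rmD)): drop {robot_in(rmD)}, keep {carry(b4,right)}, require {robot_in(rmB)}
    → {carry(b4,right), robot_in(rmB)}
  through step 3 (go(rmD,rmB)): drop {robot_in(rmB)}, keep {carry(b4,right)}, require {robot_in(rmD)}
    → {carry(b4,right), robot_in(rmD)}
  through step 2 (go(rmA,rmD)): drop {robot_in(rmD)}, keep {carry(b4,right)}, require {robot_in(rmA)}
    → {carry(b4,right), robot_in(rmA)}
  through step 1 (go(rmB,rmA)): drop {robot_in(rmA)}, keep {carry(b4,right)}, require {robot_in(rmB)}
    → {carry(b4,right), robot_in(rmB)}

== RESULT ==
["carry(b4,right)", "robot_in(rmB)"]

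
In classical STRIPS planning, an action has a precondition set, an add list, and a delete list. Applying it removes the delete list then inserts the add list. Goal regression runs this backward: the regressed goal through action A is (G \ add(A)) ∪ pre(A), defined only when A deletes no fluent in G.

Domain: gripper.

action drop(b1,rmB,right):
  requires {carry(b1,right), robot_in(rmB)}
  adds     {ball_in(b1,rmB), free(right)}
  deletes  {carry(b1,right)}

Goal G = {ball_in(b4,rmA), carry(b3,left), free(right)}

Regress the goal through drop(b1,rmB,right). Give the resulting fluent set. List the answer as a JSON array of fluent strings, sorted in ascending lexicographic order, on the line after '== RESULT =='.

Regress:
  G ∩ del = {}  (empty — regression defined)
  G \ add = {ball_in(b4,rmA), carry(b3,left), free(right)} \ {ball_in(b1,rmB), free(right)} = {ball_in(b4,rmA), carry(b3,left)}
  ∪ pre   = {ball_in(b4,rmA), carry(b3,left)} ∪ {carry(b1,right), robot_in(rmB)}
          = {ball_in(b4,rmA), carry(b1,right), carry(b3,left), robot_in(rmB)}

== RESULT ==
["ball_in(b4,rmA)", "carry(b1,right)", "carry(b3,left)", "robot_in(rmB)"]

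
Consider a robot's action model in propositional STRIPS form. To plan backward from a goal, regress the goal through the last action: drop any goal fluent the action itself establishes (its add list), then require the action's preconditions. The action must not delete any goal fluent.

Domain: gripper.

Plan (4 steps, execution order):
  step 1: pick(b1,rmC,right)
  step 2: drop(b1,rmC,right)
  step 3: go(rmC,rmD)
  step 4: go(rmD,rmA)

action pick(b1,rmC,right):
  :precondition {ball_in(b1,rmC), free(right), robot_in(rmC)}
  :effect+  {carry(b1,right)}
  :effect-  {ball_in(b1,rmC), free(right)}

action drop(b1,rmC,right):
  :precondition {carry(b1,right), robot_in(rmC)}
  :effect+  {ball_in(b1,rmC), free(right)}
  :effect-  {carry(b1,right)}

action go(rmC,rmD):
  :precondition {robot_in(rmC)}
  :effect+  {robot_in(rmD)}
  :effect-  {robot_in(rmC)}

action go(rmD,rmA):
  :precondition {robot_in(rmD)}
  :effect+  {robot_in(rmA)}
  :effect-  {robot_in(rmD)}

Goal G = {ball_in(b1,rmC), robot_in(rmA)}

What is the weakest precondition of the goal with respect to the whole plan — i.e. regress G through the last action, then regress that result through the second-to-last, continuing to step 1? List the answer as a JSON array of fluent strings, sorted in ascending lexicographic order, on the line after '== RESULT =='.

Regress step by step:
  through step 4 (go(rmD,rmA)): drop {robot_in(rmA)}, keep {ball_in(b1,rmC)}, require {robot_in(rmD)}
    → {ball_in(b1,rmC), robot_in(rmD)}
  through step 3 (go(rmC,rmD)): drop {robot_in(rmD)}, keep {ball_in(b1,rmC)}, require {robot_in(rmC)}
    → {ball_in(b1,rmC), robot_in(rmC)}
  through step 2 (drop(b1,rmC,right)): drop {ball_in(b1,rmC)}, keep {robot_in(rmC)}, require {carry(b1,right), robot_in(rmC)}
    → {carry(b1,right), robot_in(rmC)}
  through step 1 (pick(b1,rmC,right)): drop {carry(b1,right)}, keep {robot_in(rmC)}, require {ball_in(b1,rmC), free(right), robot_in(rmC)}
    → {ball_in(b1,rmC), free(right), robot_in(rmC)}

== RESULT ==
["ball_in(b1,rmC)", "free(right)", "robot_in(rmC)"]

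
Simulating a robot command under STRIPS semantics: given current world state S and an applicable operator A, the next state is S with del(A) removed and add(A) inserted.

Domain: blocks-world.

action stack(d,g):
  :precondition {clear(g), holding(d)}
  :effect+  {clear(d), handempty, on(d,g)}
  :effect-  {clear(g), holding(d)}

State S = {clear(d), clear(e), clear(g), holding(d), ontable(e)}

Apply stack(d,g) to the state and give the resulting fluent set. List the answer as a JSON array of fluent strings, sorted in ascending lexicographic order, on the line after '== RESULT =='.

Compute (S \ del) ∪ add:
  pre ⊆ S: {clear(g), holding(d)} ⊆ S  — applicable
  S \ del = {clear(d), clear(e), ontable(e)}
  ∪ add   = {clear(d), clear(e), handempty, on(d,g), ontable(e)}

== RESULT ==
["clear(d)", "clear(e)", "handempty", "on(d,g)", "ontable(e)"]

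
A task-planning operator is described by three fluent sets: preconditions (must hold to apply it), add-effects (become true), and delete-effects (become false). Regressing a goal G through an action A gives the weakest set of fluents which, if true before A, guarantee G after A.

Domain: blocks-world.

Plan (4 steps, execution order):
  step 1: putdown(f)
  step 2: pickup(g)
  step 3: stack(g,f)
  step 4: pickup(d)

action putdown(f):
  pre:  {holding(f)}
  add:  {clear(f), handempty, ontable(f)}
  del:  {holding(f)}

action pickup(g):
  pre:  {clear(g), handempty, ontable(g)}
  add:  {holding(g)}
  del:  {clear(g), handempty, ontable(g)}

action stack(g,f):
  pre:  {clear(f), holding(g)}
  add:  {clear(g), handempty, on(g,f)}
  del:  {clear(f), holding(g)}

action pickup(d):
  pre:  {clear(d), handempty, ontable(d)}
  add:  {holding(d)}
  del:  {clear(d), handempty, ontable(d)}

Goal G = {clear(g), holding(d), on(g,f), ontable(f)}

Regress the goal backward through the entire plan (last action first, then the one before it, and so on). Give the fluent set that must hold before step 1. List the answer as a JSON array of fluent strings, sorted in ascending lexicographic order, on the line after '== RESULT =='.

Work backward from the goal:
  through step 4 (pickup(d)): drop {holding(d)}, keep {clear(g), on(g,f), ontable(f)}, require {clear(d), handempty, ontable(d)}
    → {clear(d), clear(g), handempty, on(g,f), ontable(d), ontable(f)}
  through step 3 (stack(g,f)): drop {clear(g), handempty, on(g,f)}, keep {clear(d), ontable(d), ontable(f)}, require {clear(f), holding(g)}
    → {clear(d), clear(f), holding(g), ontable(d), ontable(f)}
  through step 2 (pickup(g)): drop {holding(g)}, keep {clear(d), clear(f), ontable(d), ontable(f)}, require {clear(g), handempty, ontable(g)}
    → {clear(d), clear(f), clear(g), handempty, ontable(d), ontable(f), ontable(g)}
  through step 1 (putdown(f)): drop {clear(f), handempty, ontable(f)}, keep {clear(d), clear(g), ontable(d), ontable(g)}, require {holding(f)}
    → {clear(d), clear(g), holding(f), ontable(d), ontable(g)}

== RESULT ==
["clear(d)", "clear(g)", "holding(f)", "ontable(d)", "ontable(g)"]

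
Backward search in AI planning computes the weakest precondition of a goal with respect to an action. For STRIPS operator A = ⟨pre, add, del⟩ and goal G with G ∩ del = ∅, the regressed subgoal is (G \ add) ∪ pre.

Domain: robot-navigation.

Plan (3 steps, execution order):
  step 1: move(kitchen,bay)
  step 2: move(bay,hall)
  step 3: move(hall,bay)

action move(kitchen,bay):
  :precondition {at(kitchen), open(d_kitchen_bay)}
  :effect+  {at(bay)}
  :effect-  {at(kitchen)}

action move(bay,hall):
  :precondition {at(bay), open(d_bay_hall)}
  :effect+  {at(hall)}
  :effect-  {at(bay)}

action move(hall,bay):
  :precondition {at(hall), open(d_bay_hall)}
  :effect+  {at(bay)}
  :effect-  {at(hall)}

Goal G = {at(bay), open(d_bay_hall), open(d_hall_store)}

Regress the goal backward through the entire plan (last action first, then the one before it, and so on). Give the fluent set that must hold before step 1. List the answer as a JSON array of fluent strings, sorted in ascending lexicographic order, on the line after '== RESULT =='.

Regress step by step:
  through step 3 (move(hall,bay)): drop {at(bay)}, keep {open(d_bay_hall), open(d_hall_store)}, require {at(hall), open(d_bay_hall)}
    → {at(hall), open(d_bay_hall), open(d_hall_store)}
  through step 2 (move(bay,hall)): drop {at(hall)}, keep {open(d_bay_hall), open(d_hall_store)}, require {at(bay), open(d_bay_hall)}
    → {at(bay), open(d_bay_hall), open(d_hall_store)}
  through step 1 (move(kitchen,bay)): drop {at(bay)}, keep {open(d_bay_hall), open(d_hall_store)}, require {at(kitchen), open(d_kitchen_bay)}
    → {at(kitchen), open(d_bay_hall), open(d_hall_store), open(d_kitchen_bay)}

== RESULT ==
["at(kitchen)", "open(d_bay_hall)", "open(d_hall_store)", "open(d_kitchen_bay)"]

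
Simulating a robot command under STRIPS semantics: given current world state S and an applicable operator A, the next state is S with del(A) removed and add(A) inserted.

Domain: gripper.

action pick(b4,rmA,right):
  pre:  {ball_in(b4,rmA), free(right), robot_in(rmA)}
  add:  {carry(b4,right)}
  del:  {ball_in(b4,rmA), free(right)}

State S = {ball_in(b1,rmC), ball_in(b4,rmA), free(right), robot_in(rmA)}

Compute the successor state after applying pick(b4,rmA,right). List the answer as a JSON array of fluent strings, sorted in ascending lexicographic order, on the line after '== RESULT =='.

Compute (S \ del) ∪ add:
  pre ⊆ S: {ball_in(b4,rmA), free(right), robot_in(rmA)} ⊆ S  — applicable
  S \ del = {ball_in(b1,rmC), robot_in(rmA)}
  ∪ add   = {ball_in(b1,rmC), carry(b4,right), robot_in(rmA)}

== RESULT ==
["ball_in(b1,rmC)", "carry(b4,right)", "robot_in(rmA)"]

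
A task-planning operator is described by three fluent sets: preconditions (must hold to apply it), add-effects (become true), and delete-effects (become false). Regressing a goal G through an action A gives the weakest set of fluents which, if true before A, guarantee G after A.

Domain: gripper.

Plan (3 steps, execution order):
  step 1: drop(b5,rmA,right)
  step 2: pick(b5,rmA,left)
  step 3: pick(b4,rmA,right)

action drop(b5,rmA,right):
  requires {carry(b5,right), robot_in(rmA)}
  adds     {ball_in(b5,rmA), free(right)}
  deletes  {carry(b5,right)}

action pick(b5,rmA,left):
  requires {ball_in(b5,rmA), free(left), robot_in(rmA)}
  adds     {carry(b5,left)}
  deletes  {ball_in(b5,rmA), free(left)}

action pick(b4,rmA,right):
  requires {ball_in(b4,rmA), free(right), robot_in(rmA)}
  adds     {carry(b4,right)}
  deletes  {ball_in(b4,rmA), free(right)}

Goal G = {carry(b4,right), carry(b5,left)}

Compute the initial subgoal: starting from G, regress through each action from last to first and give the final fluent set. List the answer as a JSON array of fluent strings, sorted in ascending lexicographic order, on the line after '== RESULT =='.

Work backward from the goal:
  through step 3 (pick(b4,rmA,right)): drop {carry(b4,right)}, keep {carry(b5,left)}, require {ball_in(b4,rmA), free(right), robot_in(rmA)}
    → {ball_in(b4,rmA), carry(b5,left), free(right), robot_in(rmA)}
  through step 2 (pick(b5,rmA,left)): drop {carry(b5,left)}, keep {ball_in(b4,rmA), free(right), robot_in(rmA)}, require {ball_in(b5,rmA), free(left), robot_in(rmA)}
    → {ball_in(b4,rmA), ball_in(b5,rmA), free(left), free(right), robot_in(rmA)}
  through step 1 (drop(b5,rmA,right)): drop {ball_in(b5,rmA), free(right)}, keep {ball_in(b4,rmA), free(left), robot_in(rmA)}, require {carry(b5,right), robot_in(rmA)}
    → {ball_in(b4,rmA), carry(b5,right), free(left), robot_in(rmA)}

== RESULT ==
["ball_in(b4,rmA)", "carry(b5,right)", "free(left)", "robot_in(rmA)"]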